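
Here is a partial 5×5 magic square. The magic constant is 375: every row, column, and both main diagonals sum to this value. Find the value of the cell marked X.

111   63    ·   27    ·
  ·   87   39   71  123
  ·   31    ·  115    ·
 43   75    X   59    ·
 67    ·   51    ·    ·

Row 2 needs 375; the known cells sum to 320, so (2,1) = 55.
Using column 1: 111 + 55 + 43 + 67 + ? → (3,1) = 375 − 276 = 99.
The remaining cell in column 2 is (5,2) = 375 − 256 = 119.
The remaining cell in column 4 is (5,4) = 375 − 272 = 103.
From row 5, 375 − (67 + 119 + 51 + 103) gives (5,5) = 35.
Main diagonal: 111 + 87 + 59 + 35 + ? = 375, so (3,3) = 83.
From anti-diagonal, 375 − (71 + 83 + 75 + 67) gives (1,5) = 79.
Using row 1: 111 + 63 + 27 + 79 + ? → (1,3) = 375 − 280 = 95.
Using row 3: 99 + 31 + 83 + 115 + ? → (3,5) = 375 − 328 = 47.
Column 3 needs 375; the known cells sum to 268, so (4,3) = 107.

107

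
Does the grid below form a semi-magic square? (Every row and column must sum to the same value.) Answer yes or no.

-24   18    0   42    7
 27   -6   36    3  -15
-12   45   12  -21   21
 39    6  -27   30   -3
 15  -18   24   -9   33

Row 1: -24 + 18 + 0 + 42 + 7 = 43.
Row 2: 27 + (-6) + 36 + 3 + (-15) = 45.
Row 3: -12 + 45 + 12 + (-21) + 21 = 45.
Row 4: 39 + 6 + (-27) + 30 + (-3) = 45.
Row 5: 15 + (-18) + 24 + (-9) + 33 = 45.
Column 1: -24 + 27 + (-12) + 39 + 15 = 45.
Column 2: 18 + (-6) + 45 + 6 + (-18) = 45.
Column 3: 0 + 36 + 12 + (-27) + 24 = 45.
Column 4: 42 + 3 + (-21) + 30 + (-9) = 45.
Column 5: 7 + (-15) + 21 + (-3) + 33 = 43.

No — row 1 sums to 43 but row 3 sums to 45.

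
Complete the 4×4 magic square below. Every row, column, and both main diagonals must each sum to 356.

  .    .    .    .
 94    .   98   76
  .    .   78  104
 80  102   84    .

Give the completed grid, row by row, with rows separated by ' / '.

100 74 96 86 / 94 88 98 76 / 82 92 78 104 / 80 102 84 90

Row 2: 94 + 98 + 76 + ? = 356, so (2,2) = 88.
Row 4 needs 356; the known cells sum to 266, so (4,4) = 90.
Column 3 must total 356; the given cells sum to 260, so (1,3) = 96.
Column 4 must total 356; the given cells sum to 270, so (1,4) = 86.
Main diagonal needs 356; the known cells sum to 256, so (1,1) = 100.
Anti-diagonal: 86 + 98 + 80 + ? = 356, so (3,2) = 92.
Row 1: 100 + 96 + 86 + ? = 356, so (1,2) = 74.
Row 3: 92 + 78 + 104 + ? = 356, so (3,1) = 82.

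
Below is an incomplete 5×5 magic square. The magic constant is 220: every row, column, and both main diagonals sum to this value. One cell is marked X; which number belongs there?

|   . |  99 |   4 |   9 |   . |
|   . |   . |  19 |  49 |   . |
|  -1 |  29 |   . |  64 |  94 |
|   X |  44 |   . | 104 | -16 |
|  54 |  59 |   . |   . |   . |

14

The remaining cell in row 3 is (3,3) = 220 − 186 = 34.
Column 2 must total 220; the given cells sum to 231, so (2,2) = -11.
The remaining cell in column 4 is (5,4) = 220 − 226 = -6.
The remaining cell in anti-diagonal is (1,5) = 220 − 181 = 39.
The remaining cell in row 1 is (1,1) = 220 − 151 = 69.
Main diagonal: 69 + (-11) + 34 + 104 + ? = 220, so (5,5) = 24.
Using row 5: 54 + 59 + (-6) + 24 + ? → (5,3) = 220 − 131 = 89.
The remaining cell in column 3 is (4,3) = 220 − 146 = 74.
The remaining cell in column 5 is (2,5) = 220 − 141 = 79.
The remaining cell in row 2 is (2,1) = 220 − 136 = 84.
The remaining cell in row 4 is (4,1) = 220 − 206 = 14.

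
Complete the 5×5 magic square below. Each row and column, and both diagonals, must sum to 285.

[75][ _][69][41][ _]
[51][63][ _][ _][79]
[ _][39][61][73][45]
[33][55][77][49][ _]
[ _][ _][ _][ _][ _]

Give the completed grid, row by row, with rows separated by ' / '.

75 47 69 41 53 / 51 63 35 57 79 / 67 39 61 73 45 / 33 55 77 49 71 / 59 81 43 65 37

Row 3 needs 285; the known cells sum to 218, so (3,1) = 67.
Row 4 needs 285; the known cells sum to 214, so (4,5) = 71.
Column 1: 75 + 51 + 67 + 33 + ? = 285, so (5,1) = 59.
Main diagonal: 75 + 63 + 61 + 49 + ? = 285, so (5,5) = 37.
Column 5 needs 285; the known cells sum to 232, so (1,5) = 53.
Anti-diagonal: 53 + 61 + 55 + 59 + ? = 285, so (2,4) = 57.
From row 1, 285 − (75 + 69 + 41 + 53) gives (1,2) = 47.
The remaining cell in row 2 is (2,3) = 285 − 250 = 35.
Column 2 needs 285; the known cells sum to 204, so (5,2) = 81.
Column 3 needs 285; the known cells sum to 242, so (5,3) = 43.
Column 4 needs 285; the known cells sum to 220, so (5,4) = 65.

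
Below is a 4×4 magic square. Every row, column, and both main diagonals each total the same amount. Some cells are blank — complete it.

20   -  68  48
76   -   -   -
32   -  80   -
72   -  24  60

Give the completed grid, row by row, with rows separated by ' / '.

20 64 68 48 / 76 40 28 56 / 32 52 80 36 / 72 44 24 60

Column 1 is already complete: 20 + 76 + 32 + 72 = 200, so that is the magic constant.
Using row 1: 20 + 68 + 48 + ? → (1,2) = 200 − 136 = 64.
From row 4, 200 − (72 + 24 + 60) gives (4,2) = 44.
The remaining cell in column 3 is (2,3) = 200 − 172 = 28.
Main diagonal needs 200; the known cells sum to 160, so (2,2) = 40.
Anti-diagonal: 48 + 28 + 72 + ? = 200, so (3,2) = 52.
From row 2, 200 − (76 + 40 + 28) gives (2,4) = 56.
Row 3 needs 200; the known cells sum to 164, so (3,4) = 36.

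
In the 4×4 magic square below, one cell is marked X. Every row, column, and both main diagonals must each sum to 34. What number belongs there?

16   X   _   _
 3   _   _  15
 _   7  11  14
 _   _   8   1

The remaining cell in row 3 is (3,1) = 34 − 32 = 2.
Column 1 must total 34; the given cells sum to 21, so (4,1) = 13.
Column 4: 15 + 14 + 1 + ? = 34, so (1,4) = 4.
The remaining cell in main diagonal is (2,2) = 34 − 28 = 6.
Anti-diagonal must total 34; the given cells sum to 24, so (2,3) = 10.
Using row 4: 13 + 8 + 1 + ? → (4,2) = 34 − 22 = 12.
Using column 2: 6 + 7 + 12 + ? → (1,2) = 34 − 25 = 9.

9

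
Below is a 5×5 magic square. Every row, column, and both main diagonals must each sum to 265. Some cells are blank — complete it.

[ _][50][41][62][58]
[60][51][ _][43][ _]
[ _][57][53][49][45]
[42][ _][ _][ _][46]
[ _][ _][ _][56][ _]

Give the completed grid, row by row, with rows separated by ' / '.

54 50 41 62 58 / 60 51 47 43 64 / 61 57 53 49 45 / 42 63 59 55 46 / 48 44 65 56 52

Row 1 must total 265; the given cells sum to 211, so (1,1) = 54.
From row 3, 265 − (57 + 53 + 49 + 45) gives (3,1) = 61.
Using column 1: 54 + 60 + 61 + 42 + ? → (5,1) = 265 − 217 = 48.
Column 4: 62 + 43 + 49 + 56 + ? = 265, so (4,4) = 55.
Main diagonal: 54 + 51 + 53 + 55 + ? = 265, so (5,5) = 52.
The remaining cell in anti-diagonal is (4,2) = 265 − 202 = 63.
Row 4: 42 + 63 + 55 + 46 + ? = 265, so (4,3) = 59.
The remaining cell in column 2 is (5,2) = 265 − 221 = 44.
The remaining cell in column 5 is (2,5) = 265 − 201 = 64.
From row 2, 265 − (60 + 51 + 43 + 64) gives (2,3) = 47.
From row 5, 265 − (48 + 44 + 56 + 52) gives (5,3) = 65.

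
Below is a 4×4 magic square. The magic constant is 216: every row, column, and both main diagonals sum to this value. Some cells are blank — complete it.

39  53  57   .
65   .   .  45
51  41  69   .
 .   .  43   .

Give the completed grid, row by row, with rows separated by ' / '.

39 53 57 67 / 65 59 47 45 / 51 41 69 55 / 61 63 43 49

The remaining cell in row 1 is (1,4) = 216 − 149 = 67.
Row 3 must total 216; the given cells sum to 161, so (3,4) = 55.
Column 1: 39 + 65 + 51 + ? = 216, so (4,1) = 61.
Column 3 must total 216; the given cells sum to 169, so (2,3) = 47.
Column 4 must total 216; the given cells sum to 167, so (4,4) = 49.
Using main diagonal: 39 + 69 + 49 + ? → (2,2) = 216 − 157 = 59.
Row 4 must total 216; the given cells sum to 153, so (4,2) = 63.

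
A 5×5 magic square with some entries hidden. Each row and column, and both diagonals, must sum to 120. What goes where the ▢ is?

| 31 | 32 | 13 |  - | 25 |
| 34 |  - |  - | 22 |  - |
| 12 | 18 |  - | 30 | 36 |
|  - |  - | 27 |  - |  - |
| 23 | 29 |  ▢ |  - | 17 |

35

The remaining cell in row 1 is (1,4) = 120 − 101 = 19.
Row 3 must total 120; the given cells sum to 96, so (3,3) = 24.
From column 1, 120 − (31 + 34 + 12 + 23) gives (4,1) = 20.
Using anti-diagonal: 25 + 22 + 24 + 23 + ? → (4,2) = 120 − 94 = 26.
The remaining cell in column 2 is (2,2) = 120 − 105 = 15.
Main diagonal needs 120; the known cells sum to 87, so (4,4) = 33.
From row 4, 120 − (20 + 26 + 27 + 33) gives (4,5) = 14.
Column 4: 19 + 22 + 30 + 33 + ? = 120, so (5,4) = 16.
The remaining cell in column 5 is (2,5) = 120 − 92 = 28.
Row 2 must total 120; the given cells sum to 99, so (2,3) = 21.
Row 5: 23 + 29 + 16 + 17 + ? = 120, so (5,3) = 35.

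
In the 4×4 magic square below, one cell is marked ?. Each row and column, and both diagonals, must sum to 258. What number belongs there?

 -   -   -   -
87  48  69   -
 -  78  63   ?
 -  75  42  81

72

Using row 2: 87 + 48 + 69 + ? → (2,4) = 258 − 204 = 54.
From row 4, 258 − (75 + 42 + 81) gives (4,1) = 60.
From column 2, 258 − (48 + 78 + 75) gives (1,2) = 57.
Column 3: 69 + 63 + 42 + ? = 258, so (1,3) = 84.
The remaining cell in main diagonal is (1,1) = 258 − 192 = 66.
Anti-diagonal must total 258; the given cells sum to 207, so (1,4) = 51.
Column 1 needs 258; the known cells sum to 213, so (3,1) = 45.
Column 4: 51 + 54 + 81 + ? = 258, so (3,4) = 72.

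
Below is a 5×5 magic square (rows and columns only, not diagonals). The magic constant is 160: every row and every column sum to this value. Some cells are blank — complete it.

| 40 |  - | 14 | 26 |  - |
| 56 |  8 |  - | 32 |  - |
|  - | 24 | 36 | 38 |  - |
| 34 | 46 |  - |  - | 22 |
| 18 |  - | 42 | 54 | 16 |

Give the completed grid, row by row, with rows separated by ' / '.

40 52 14 26 28 / 56 8 20 32 44 / 12 24 36 38 50 / 34 46 48 10 22 / 18 30 42 54 16

Row 5 must total 160; the given cells sum to 130, so (5,2) = 30.
Using column 1: 40 + 56 + 34 + 18 + ? → (3,1) = 160 − 148 = 12.
Column 2: 8 + 24 + 46 + 30 + ? = 160, so (1,2) = 52.
Column 4 must total 160; the given cells sum to 150, so (4,4) = 10.
Using row 1: 40 + 52 + 14 + 26 + ? → (1,5) = 160 − 132 = 28.
Using row 3: 12 + 24 + 36 + 38 + ? → (3,5) = 160 − 110 = 50.
Row 4: 34 + 46 + 10 + 22 + ? = 160, so (4,3) = 48.
Column 3 needs 160; the known cells sum to 140, so (2,3) = 20.
Column 5 must total 160; the given cells sum to 116, so (2,5) = 44.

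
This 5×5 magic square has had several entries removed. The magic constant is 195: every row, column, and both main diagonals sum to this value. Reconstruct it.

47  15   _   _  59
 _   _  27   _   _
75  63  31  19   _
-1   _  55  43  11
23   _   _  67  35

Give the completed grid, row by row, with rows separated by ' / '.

From row 3, 195 − (75 + 63 + 31 + 19) gives (3,5) = 7.
The remaining cell in row 4 is (4,2) = 195 − 108 = 87.
Column 1 must total 195; the given cells sum to 144, so (2,1) = 51.
Column 5 needs 195; the known cells sum to 112, so (2,5) = 83.
The remaining cell in main diagonal is (2,2) = 195 − 156 = 39.
Using anti-diagonal: 59 + 31 + 87 + 23 + ? → (2,4) = 195 − 200 = -5.
Column 2 must total 195; the given cells sum to 204, so (5,2) = -9.
Using column 4: -5 + 19 + 43 + 67 + ? → (1,4) = 195 − 124 = 71.
Using row 1: 47 + 15 + 71 + 59 + ? → (1,3) = 195 − 192 = 3.
Row 5: 23 + (-9) + 67 + 35 + ? = 195, so (5,3) = 79.

47 15 3 71 59 / 51 39 27 -5 83 / 75 63 31 19 7 / -1 87 55 43 11 / 23 -9 79 67 35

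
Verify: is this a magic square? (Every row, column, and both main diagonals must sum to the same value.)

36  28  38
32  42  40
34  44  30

Row 1: 36 + 28 + 38 = 102.
Row 2: 32 + 42 + 40 = 114.
Row 3: 34 + 44 + 30 = 108.
Column 1: 36 + 32 + 34 = 102.
Column 2: 28 + 42 + 44 = 114.
Column 3: 38 + 40 + 30 = 108.
Main diagonal: 36 + 42 + 30 = 108.
Anti-diagonal: 38 + 42 + 34 = 114.

No — row 1 sums to 102 but main diagonal sums to 108.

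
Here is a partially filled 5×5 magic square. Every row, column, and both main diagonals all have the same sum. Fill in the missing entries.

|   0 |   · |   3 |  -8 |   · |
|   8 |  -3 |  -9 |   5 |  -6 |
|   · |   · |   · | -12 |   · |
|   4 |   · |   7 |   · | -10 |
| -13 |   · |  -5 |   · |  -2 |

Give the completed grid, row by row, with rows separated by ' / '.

Row 2 is already complete: 8 + -3 + -9 + 5 + -6 = -5, so that is the magic constant.
Column 1 must total -5; the given cells sum to -1, so (3,1) = -4.
Using column 3: 3 + (-9) + 7 + (-5) + ? → (3,3) = -5 − (-4) = -1.
From main diagonal, -5 − (0 + (-3) + (-1) + (-2)) gives (4,4) = 1.
From row 4, -5 − (4 + 7 + 1 + (-10)) gives (4,2) = -7.
The remaining cell in column 4 is (5,4) = -5 − (-14) = 9.
Anti-diagonal: 5 + (-1) + (-7) + (-13) + ? = -5, so (1,5) = 11.
Row 1 needs -5; the known cells sum to 6, so (1,2) = -11.
Row 5: -13 + (-5) + 9 + (-2) + ? = -5, so (5,2) = 6.
Column 2: -11 + (-3) + (-7) + 6 + ? = -5, so (3,2) = 10.
From column 5, -5 − (11 + (-6) + (-10) + (-2)) gives (3,5) = 2.

0 -11 3 -8 11 / 8 -3 -9 5 -6 / -4 10 -1 -12 2 / 4 -7 7 1 -10 / -13 6 -5 9 -2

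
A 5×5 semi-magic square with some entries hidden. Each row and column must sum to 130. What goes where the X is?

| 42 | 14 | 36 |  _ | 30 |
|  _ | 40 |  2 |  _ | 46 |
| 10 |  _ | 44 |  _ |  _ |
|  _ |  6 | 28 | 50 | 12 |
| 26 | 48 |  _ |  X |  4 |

Using row 1: 42 + 14 + 36 + 30 + ? → (1,4) = 130 − 122 = 8.
Using row 4: 6 + 28 + 50 + 12 + ? → (4,1) = 130 − 96 = 34.
Column 1 needs 130; the known cells sum to 112, so (2,1) = 18.
From column 2, 130 − (14 + 40 + 6 + 48) gives (3,2) = 22.
Column 3 needs 130; the known cells sum to 110, so (5,3) = 20.
Column 5 must total 130; the given cells sum to 92, so (3,5) = 38.
The remaining cell in row 2 is (2,4) = 130 − 106 = 24.
Using row 3: 10 + 22 + 44 + 38 + ? → (3,4) = 130 − 114 = 16.
The remaining cell in row 5 is (5,4) = 130 − 98 = 32.

32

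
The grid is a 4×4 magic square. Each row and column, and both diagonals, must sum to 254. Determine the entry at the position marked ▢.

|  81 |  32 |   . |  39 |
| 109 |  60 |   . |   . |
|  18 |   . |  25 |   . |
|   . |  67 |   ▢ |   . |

53

Using row 1: 81 + 32 + 39 + ? → (1,3) = 254 − 152 = 102.
Using column 1: 81 + 109 + 18 + ? → (4,1) = 254 − 208 = 46.
Using column 2: 32 + 60 + 67 + ? → (3,2) = 254 − 159 = 95.
Main diagonal needs 254; the known cells sum to 166, so (4,4) = 88.
From anti-diagonal, 254 − (39 + 95 + 46) gives (2,3) = 74.
Using row 2: 109 + 60 + 74 + ? → (2,4) = 254 − 243 = 11.
Row 3 must total 254; the given cells sum to 138, so (3,4) = 116.
Row 4: 46 + 67 + 88 + ? = 254, so (4,3) = 53.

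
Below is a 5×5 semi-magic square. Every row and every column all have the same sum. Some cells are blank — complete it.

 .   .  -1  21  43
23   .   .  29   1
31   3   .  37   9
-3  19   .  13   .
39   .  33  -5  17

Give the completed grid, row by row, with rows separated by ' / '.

Column 4 is already complete: 21 + 29 + 37 + 13 + -5 = 95, so that is the magic constant.
The remaining cell in row 3 is (3,3) = 95 − 80 = 15.
Row 5: 39 + 33 + (-5) + 17 + ? = 95, so (5,2) = 11.
Using column 1: 23 + 31 + (-3) + 39 + ? → (1,1) = 95 − 90 = 5.
Using column 5: 43 + 1 + 9 + 17 + ? → (4,5) = 95 − 70 = 25.
Row 1 must total 95; the given cells sum to 68, so (1,2) = 27.
Row 4 needs 95; the known cells sum to 54, so (4,3) = 41.
From column 2, 95 − (27 + 3 + 19 + 11) gives (2,2) = 35.
Column 3 needs 95; the known cells sum to 88, so (2,3) = 7.

5 27 -1 21 43 / 23 35 7 29 1 / 31 3 15 37 9 / -3 19 41 13 25 / 39 11 33 -5 17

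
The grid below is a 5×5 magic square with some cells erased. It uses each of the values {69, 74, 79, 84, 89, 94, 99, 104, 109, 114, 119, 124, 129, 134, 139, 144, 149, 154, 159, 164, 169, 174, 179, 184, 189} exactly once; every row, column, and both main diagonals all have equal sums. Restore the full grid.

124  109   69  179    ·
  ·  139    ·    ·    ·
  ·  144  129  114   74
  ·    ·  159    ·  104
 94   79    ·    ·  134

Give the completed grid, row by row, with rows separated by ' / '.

124 109 69 179 164 / 154 139 99 84 169 / 184 144 129 114 74 / 89 174 159 119 104 / 94 79 189 149 134

The 25 entries sum to 3225, so each line sums to 3225/5 = 645.
Row 1 needs 645; the known cells sum to 481, so (1,5) = 164.
Row 3 needs 645; the known cells sum to 461, so (3,1) = 184.
Column 2: 109 + 139 + 144 + 79 + ? = 645, so (4,2) = 174.
The remaining cell in column 5 is (2,5) = 645 − 476 = 169.
Using main diagonal: 124 + 139 + 129 + 134 + ? → (4,4) = 645 − 526 = 119.
The remaining cell in anti-diagonal is (2,4) = 645 − 561 = 84.
Row 4: 174 + 159 + 119 + 104 + ? = 645, so (4,1) = 89.
Using column 1: 124 + 184 + 89 + 94 + ? → (2,1) = 645 − 491 = 154.
The remaining cell in column 4 is (5,4) = 645 − 496 = 149.
Row 2 needs 645; the known cells sum to 546, so (2,3) = 99.
The remaining cell in row 5 is (5,3) = 645 − 456 = 189.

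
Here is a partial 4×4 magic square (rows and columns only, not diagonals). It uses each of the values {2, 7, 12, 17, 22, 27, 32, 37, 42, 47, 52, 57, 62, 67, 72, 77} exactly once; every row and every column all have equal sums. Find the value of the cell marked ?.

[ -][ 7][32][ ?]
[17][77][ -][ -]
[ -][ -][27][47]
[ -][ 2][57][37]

52

The 16 entries sum to 632, so each line sums to 632/4 = 158.
Row 4 must total 158; the given cells sum to 96, so (4,1) = 62.
Column 2: 7 + 77 + 2 + ? = 158, so (3,2) = 72.
Column 3 needs 158; the known cells sum to 116, so (2,3) = 42.
Using row 2: 17 + 77 + 42 + ? → (2,4) = 158 − 136 = 22.
From row 3, 158 − (72 + 27 + 47) gives (3,1) = 12.
Using column 1: 17 + 12 + 62 + ? → (1,1) = 158 − 91 = 67.
Using column 4: 22 + 47 + 37 + ? → (1,4) = 158 − 106 = 52.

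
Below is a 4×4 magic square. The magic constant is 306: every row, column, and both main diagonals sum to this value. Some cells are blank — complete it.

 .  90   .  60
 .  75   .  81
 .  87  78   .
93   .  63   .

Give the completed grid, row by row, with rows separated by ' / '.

57 90 99 60 / 84 75 66 81 / 72 87 78 69 / 93 54 63 96

The remaining cell in column 2 is (4,2) = 306 − 252 = 54.
Anti-diagonal must total 306; the given cells sum to 240, so (2,3) = 66.
The remaining cell in row 2 is (2,1) = 306 − 222 = 84.
Row 4 needs 306; the known cells sum to 210, so (4,4) = 96.
Column 3 needs 306; the known cells sum to 207, so (1,3) = 99.
Column 4 needs 306; the known cells sum to 237, so (3,4) = 69.
Main diagonal: 75 + 78 + 96 + ? = 306, so (1,1) = 57.
Using row 3: 87 + 78 + 69 + ? → (3,1) = 306 − 234 = 72.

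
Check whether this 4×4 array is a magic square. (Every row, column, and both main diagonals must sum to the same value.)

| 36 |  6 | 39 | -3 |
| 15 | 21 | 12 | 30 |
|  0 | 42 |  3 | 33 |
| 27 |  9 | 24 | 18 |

Yes

Row 1: 36 + 6 + 39 + (-3) = 78.
Row 2: 15 + 21 + 12 + 30 = 78.
Row 3: 0 + 42 + 3 + 33 = 78.
Row 4: 27 + 9 + 24 + 18 = 78.
Column 1: 36 + 15 + 0 + 27 = 78.
Column 2: 6 + 21 + 42 + 9 = 78.
Column 3: 39 + 12 + 3 + 24 = 78.
Column 4: -3 + 30 + 33 + 18 = 78.
Main diagonal: 36 + 21 + 3 + 18 = 78.
Anti-diagonal: -3 + 12 + 42 + 27 = 78.
All lines sum to 78.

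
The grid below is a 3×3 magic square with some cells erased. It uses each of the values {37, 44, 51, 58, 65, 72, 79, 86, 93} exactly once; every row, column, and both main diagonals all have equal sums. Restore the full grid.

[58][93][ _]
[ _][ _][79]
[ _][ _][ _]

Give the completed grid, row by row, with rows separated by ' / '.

58 93 44 / 51 65 79 / 86 37 72

The 9 entries sum to 585, so each line sums to 585/3 = 195.
Row 1 needs 195; the known cells sum to 151, so (1,3) = 44.
From column 3, 195 − (44 + 79) gives (3,3) = 72.
Main diagonal needs 195; the known cells sum to 130, so (2,2) = 65.
Anti-diagonal must total 195; the given cells sum to 109, so (3,1) = 86.
From row 2, 195 − (65 + 79) gives (2,1) = 51.
The remaining cell in row 3 is (3,2) = 195 − 158 = 37.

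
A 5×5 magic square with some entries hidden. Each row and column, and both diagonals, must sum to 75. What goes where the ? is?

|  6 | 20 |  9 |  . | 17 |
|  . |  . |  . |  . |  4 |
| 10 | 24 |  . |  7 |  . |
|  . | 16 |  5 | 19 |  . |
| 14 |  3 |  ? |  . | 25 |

22

Row 1 needs 75; the known cells sum to 52, so (1,4) = 23.
Column 2 must total 75; the given cells sum to 63, so (2,2) = 12.
Main diagonal must total 75; the given cells sum to 62, so (3,3) = 13.
Anti-diagonal must total 75; the given cells sum to 60, so (2,4) = 15.
Row 3 needs 75; the known cells sum to 54, so (3,5) = 21.
The remaining cell in column 4 is (5,4) = 75 − 64 = 11.
Using column 5: 17 + 4 + 21 + 25 + ? → (4,5) = 75 − 67 = 8.
Row 4 must total 75; the given cells sum to 48, so (4,1) = 27.
From row 5, 75 − (14 + 3 + 11 + 25) gives (5,3) = 22.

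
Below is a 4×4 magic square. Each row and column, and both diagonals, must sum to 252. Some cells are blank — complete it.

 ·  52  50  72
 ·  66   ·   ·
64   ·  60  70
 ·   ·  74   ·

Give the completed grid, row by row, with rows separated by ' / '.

Row 1 needs 252; the known cells sum to 174, so (1,1) = 78.
Row 3 needs 252; the known cells sum to 194, so (3,2) = 58.
Using column 2: 52 + 66 + 58 + ? → (4,2) = 252 − 176 = 76.
From column 3, 252 − (50 + 60 + 74) gives (2,3) = 68.
Main diagonal needs 252; the known cells sum to 204, so (4,4) = 48.
From anti-diagonal, 252 − (72 + 68 + 58) gives (4,1) = 54.
Column 1 must total 252; the given cells sum to 196, so (2,1) = 56.
Column 4: 72 + 70 + 48 + ? = 252, so (2,4) = 62.

78 52 50 72 / 56 66 68 62 / 64 58 60 70 / 54 76 74 48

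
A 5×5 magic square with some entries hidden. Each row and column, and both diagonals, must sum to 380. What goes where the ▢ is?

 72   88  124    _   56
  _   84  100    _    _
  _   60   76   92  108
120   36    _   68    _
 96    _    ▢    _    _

28

Row 1 must total 380; the given cells sum to 340, so (1,4) = 40.
Row 3 must total 380; the given cells sum to 336, so (3,1) = 44.
Using column 1: 72 + 44 + 120 + 96 + ? → (2,1) = 380 − 332 = 48.
From column 2, 380 − (88 + 84 + 60 + 36) gives (5,2) = 112.
Main diagonal must total 380; the given cells sum to 300, so (5,5) = 80.
Anti-diagonal must total 380; the given cells sum to 264, so (2,4) = 116.
Row 2: 48 + 84 + 100 + 116 + ? = 380, so (2,5) = 32.
Column 4: 40 + 116 + 92 + 68 + ? = 380, so (5,4) = 64.
Column 5: 56 + 32 + 108 + 80 + ? = 380, so (4,5) = 104.
Using row 4: 120 + 36 + 68 + 104 + ? → (4,3) = 380 − 328 = 52.
The remaining cell in row 5 is (5,3) = 380 − 352 = 28.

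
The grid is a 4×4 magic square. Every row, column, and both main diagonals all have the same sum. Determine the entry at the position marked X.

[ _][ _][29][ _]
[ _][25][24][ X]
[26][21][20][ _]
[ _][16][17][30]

19

Column 3 is complete and sums to 90; that is the magic constant.
Row 3 must total 90; the given cells sum to 67, so (3,4) = 23.
From row 4, 90 − (16 + 17 + 30) gives (4,1) = 27.
Column 2 must total 90; the given cells sum to 62, so (1,2) = 28.
The remaining cell in main diagonal is (1,1) = 90 − 75 = 15.
Anti-diagonal: 24 + 21 + 27 + ? = 90, so (1,4) = 18.
Using column 1: 15 + 26 + 27 + ? → (2,1) = 90 − 68 = 22.
Column 4: 18 + 23 + 30 + ? = 90, so (2,4) = 19.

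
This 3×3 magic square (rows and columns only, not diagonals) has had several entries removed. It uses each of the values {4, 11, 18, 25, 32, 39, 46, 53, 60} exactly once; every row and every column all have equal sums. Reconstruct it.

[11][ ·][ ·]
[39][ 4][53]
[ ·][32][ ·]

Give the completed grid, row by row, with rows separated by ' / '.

11 60 25 / 39 4 53 / 46 32 18

The 9 entries sum to 288, so each line sums to 288/3 = 96.
Column 1: 11 + 39 + ? = 96, so (3,1) = 46.
Column 2: 4 + 32 + ? = 96, so (1,2) = 60.
Using row 1: 11 + 60 + ? → (1,3) = 96 − 71 = 25.
The remaining cell in row 3 is (3,3) = 96 − 78 = 18.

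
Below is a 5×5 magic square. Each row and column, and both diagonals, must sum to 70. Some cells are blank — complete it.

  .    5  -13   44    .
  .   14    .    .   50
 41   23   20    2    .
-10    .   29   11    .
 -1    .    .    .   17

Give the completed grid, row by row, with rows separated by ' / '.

8 5 -13 44 26 / 32 14 -4 -22 50 / 41 23 20 2 -16 / -10 47 29 11 -7 / -1 -19 38 35 17

Using row 3: 41 + 23 + 20 + 2 + ? → (3,5) = 70 − 86 = -16.
The remaining cell in main diagonal is (1,1) = 70 − 62 = 8.
The remaining cell in row 1 is (1,5) = 70 − 44 = 26.
From column 1, 70 − (8 + 41 + (-10) + (-1)) gives (2,1) = 32.
From column 5, 70 − (26 + 50 + (-16) + 17) gives (4,5) = -7.
Row 4: -10 + 29 + 11 + (-7) + ? = 70, so (4,2) = 47.
Column 2 needs 70; the known cells sum to 89, so (5,2) = -19.
Anti-diagonal needs 70; the known cells sum to 92, so (2,4) = -22.
Row 2 needs 70; the known cells sum to 74, so (2,3) = -4.
From column 3, 70 − (-13 + (-4) + 20 + 29) gives (5,3) = 38.
From column 4, 70 − (44 + (-22) + 2 + 11) gives (5,4) = 35.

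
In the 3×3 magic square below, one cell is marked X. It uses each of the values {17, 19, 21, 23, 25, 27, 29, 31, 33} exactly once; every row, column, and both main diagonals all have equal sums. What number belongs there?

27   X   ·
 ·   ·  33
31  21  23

29

The 9 entries sum to 225, so each line sums to 225/3 = 75.
Column 1: 27 + 31 + ? = 75, so (2,1) = 17.
Column 3 needs 75; the known cells sum to 56, so (1,3) = 19.
Main diagonal must total 75; the given cells sum to 50, so (2,2) = 25.
Row 1: 27 + 19 + ? = 75, so (1,2) = 29.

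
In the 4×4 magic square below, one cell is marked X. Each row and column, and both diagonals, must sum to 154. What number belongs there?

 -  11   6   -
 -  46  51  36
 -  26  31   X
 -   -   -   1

56

Using row 2: 46 + 51 + 36 + ? → (2,1) = 154 − 133 = 21.
From column 2, 154 − (11 + 46 + 26) gives (4,2) = 71.
Column 3 must total 154; the given cells sum to 88, so (4,3) = 66.
From main diagonal, 154 − (46 + 31 + 1) gives (1,1) = 76.
From row 1, 154 − (76 + 11 + 6) gives (1,4) = 61.
The remaining cell in row 4 is (4,1) = 154 − 138 = 16.
Column 1: 76 + 21 + 16 + ? = 154, so (3,1) = 41.
Column 4 must total 154; the given cells sum to 98, so (3,4) = 56.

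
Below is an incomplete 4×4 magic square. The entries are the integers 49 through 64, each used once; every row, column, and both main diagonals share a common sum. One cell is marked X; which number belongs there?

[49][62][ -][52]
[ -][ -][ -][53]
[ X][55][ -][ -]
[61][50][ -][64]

The entries are 49 through 64, which sum to 904, so each line sums to 904/4 = 226.
The remaining cell in row 1 is (1,3) = 226 − 163 = 63.
Row 4 must total 226; the given cells sum to 175, so (4,3) = 51.
The remaining cell in column 2 is (2,2) = 226 − 167 = 59.
Column 4 needs 226; the known cells sum to 169, so (3,4) = 57.
Main diagonal needs 226; the known cells sum to 172, so (3,3) = 54.
Using anti-diagonal: 52 + 55 + 61 + ? → (2,3) = 226 − 168 = 58.
From row 2, 226 − (59 + 58 + 53) gives (2,1) = 56.
From row 3, 226 − (55 + 54 + 57) gives (3,1) = 60.

60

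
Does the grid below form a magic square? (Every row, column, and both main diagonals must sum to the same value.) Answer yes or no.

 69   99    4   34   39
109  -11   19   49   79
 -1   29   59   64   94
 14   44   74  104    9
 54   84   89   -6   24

Row 1: 69 + 99 + 4 + 34 + 39 = 245.
Row 2: 109 + (-11) + 19 + 49 + 79 = 245.
Row 3: -1 + 29 + 59 + 64 + 94 = 245.
Row 4: 14 + 44 + 74 + 104 + 9 = 245.
Row 5: 54 + 84 + 89 + (-6) + 24 = 245.
Column 1: 69 + 109 + (-1) + 14 + 54 = 245.
Column 2: 99 + (-11) + 29 + 44 + 84 = 245.
Column 3: 4 + 19 + 59 + 74 + 89 = 245.
Column 4: 34 + 49 + 64 + 104 + (-6) = 245.
Column 5: 39 + 79 + 94 + 9 + 24 = 245.
Main diagonal: 69 + (-11) + 59 + 104 + 24 = 245.
Anti-diagonal: 39 + 49 + 59 + 44 + 54 = 245.
All lines sum to 245.

Yes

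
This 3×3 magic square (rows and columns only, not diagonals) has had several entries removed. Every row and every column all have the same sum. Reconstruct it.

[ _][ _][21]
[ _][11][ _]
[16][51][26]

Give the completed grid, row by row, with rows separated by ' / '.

Row 3 is already complete: 16 + 51 + 26 = 93, so that is the magic constant.
Using column 2: 11 + 51 + ? → (1,2) = 93 − 62 = 31.
Column 3 must total 93; the given cells sum to 47, so (2,3) = 46.
From row 1, 93 − (31 + 21) gives (1,1) = 41.
Row 2 needs 93; the known cells sum to 57, so (2,1) = 36.

41 31 21 / 36 11 46 / 16 51 26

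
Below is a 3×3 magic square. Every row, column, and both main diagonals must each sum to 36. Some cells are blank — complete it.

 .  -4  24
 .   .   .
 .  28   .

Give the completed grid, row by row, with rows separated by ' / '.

Row 1: -4 + 24 + ? = 36, so (1,1) = 16.
From column 2, 36 − (-4 + 28) gives (2,2) = 12.
From main diagonal, 36 − (16 + 12) gives (3,3) = 8.
From anti-diagonal, 36 − (24 + 12) gives (3,1) = 0.
From column 1, 36 − (16 + 0) gives (2,1) = 20.
From column 3, 36 − (24 + 8) gives (2,3) = 4.

16 -4 24 / 20 12 4 / 0 28 8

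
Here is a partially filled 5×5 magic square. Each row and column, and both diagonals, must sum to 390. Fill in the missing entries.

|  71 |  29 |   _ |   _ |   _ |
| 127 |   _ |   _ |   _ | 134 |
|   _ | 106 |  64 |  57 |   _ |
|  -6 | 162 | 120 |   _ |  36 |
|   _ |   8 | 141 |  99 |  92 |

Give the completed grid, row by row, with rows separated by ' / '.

The remaining cell in row 4 is (4,4) = 390 − 312 = 78.
Using row 5: 8 + 141 + 99 + 92 + ? → (5,1) = 390 − 340 = 50.
Column 1: 71 + 127 + (-6) + 50 + ? = 390, so (3,1) = 148.
Using column 2: 29 + 106 + 162 + 8 + ? → (2,2) = 390 − 305 = 85.
Using row 3: 148 + 106 + 64 + 57 + ? → (3,5) = 390 − 375 = 15.
Column 5: 134 + 15 + 36 + 92 + ? = 390, so (1,5) = 113.
Anti-diagonal must total 390; the given cells sum to 389, so (2,4) = 1.
Using row 2: 127 + 85 + 1 + 134 + ? → (2,3) = 390 − 347 = 43.
Column 3 must total 390; the given cells sum to 368, so (1,3) = 22.
From column 4, 390 − (1 + 57 + 78 + 99) gives (1,4) = 155.

71 29 22 155 113 / 127 85 43 1 134 / 148 106 64 57 15 / -6 162 120 78 36 / 50 8 141 99 92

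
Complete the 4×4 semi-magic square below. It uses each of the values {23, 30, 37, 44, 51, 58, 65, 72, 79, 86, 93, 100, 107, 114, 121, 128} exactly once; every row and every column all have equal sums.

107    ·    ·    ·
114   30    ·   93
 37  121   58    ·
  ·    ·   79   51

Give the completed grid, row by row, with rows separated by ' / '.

107 23 100 72 / 114 30 65 93 / 37 121 58 86 / 44 128 79 51

The 16 entries sum to 1208, so each line sums to 1208/4 = 302.
From row 2, 302 − (114 + 30 + 93) gives (2,3) = 65.
Row 3 needs 302; the known cells sum to 216, so (3,4) = 86.
Column 1 needs 302; the known cells sum to 258, so (4,1) = 44.
Column 3 needs 302; the known cells sum to 202, so (1,3) = 100.
Column 4 needs 302; the known cells sum to 230, so (1,4) = 72.
Row 1 must total 302; the given cells sum to 279, so (1,2) = 23.
From row 4, 302 − (44 + 79 + 51) gives (4,2) = 128.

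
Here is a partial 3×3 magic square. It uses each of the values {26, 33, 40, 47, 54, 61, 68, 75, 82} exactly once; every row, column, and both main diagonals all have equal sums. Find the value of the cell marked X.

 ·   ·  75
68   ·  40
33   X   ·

The 9 entries sum to 486, so each line sums to 486/3 = 162.
Row 2: 68 + 40 + ? = 162, so (2,2) = 54.
From column 1, 162 − (68 + 33) gives (1,1) = 61.
Column 3 must total 162; the given cells sum to 115, so (3,3) = 47.
Row 1: 61 + 75 + ? = 162, so (1,2) = 26.
Row 3: 33 + 47 + ? = 162, so (3,2) = 82.

82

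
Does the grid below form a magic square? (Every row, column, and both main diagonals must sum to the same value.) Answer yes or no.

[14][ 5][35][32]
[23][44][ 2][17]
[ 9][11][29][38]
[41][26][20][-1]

No — row 3 sums to 87 but column 4 sums to 86.

Row 1: 14 + 5 + 35 + 32 = 86.
Row 2: 23 + 44 + 2 + 17 = 86.
Row 3: 9 + 11 + 29 + 38 = 87.
Row 4: 41 + 26 + 20 + (-1) = 86.
Column 1: 14 + 23 + 9 + 41 = 87.
Column 2: 5 + 44 + 11 + 26 = 86.
Column 3: 35 + 2 + 29 + 20 = 86.
Column 4: 32 + 17 + 38 + (-1) = 86.
Main diagonal: 14 + 44 + 29 + (-1) = 86.
Anti-diagonal: 32 + 2 + 11 + 41 = 86.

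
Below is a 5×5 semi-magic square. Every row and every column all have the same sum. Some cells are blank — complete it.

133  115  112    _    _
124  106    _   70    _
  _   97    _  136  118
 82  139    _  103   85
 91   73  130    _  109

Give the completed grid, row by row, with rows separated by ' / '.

Column 2 is already complete: 115 + 106 + 97 + 139 + 73 = 530, so that is the magic constant.
Row 4: 82 + 139 + 103 + 85 + ? = 530, so (4,3) = 121.
Row 5: 91 + 73 + 130 + 109 + ? = 530, so (5,4) = 127.
From column 1, 530 − (133 + 124 + 82 + 91) gives (3,1) = 100.
The remaining cell in column 4 is (1,4) = 530 − 436 = 94.
Row 1 must total 530; the given cells sum to 454, so (1,5) = 76.
Row 3 needs 530; the known cells sum to 451, so (3,3) = 79.
Column 3 needs 530; the known cells sum to 442, so (2,3) = 88.
Column 5: 76 + 118 + 85 + 109 + ? = 530, so (2,5) = 142.

133 115 112 94 76 / 124 106 88 70 142 / 100 97 79 136 118 / 82 139 121 103 85 / 91 73 130 127 109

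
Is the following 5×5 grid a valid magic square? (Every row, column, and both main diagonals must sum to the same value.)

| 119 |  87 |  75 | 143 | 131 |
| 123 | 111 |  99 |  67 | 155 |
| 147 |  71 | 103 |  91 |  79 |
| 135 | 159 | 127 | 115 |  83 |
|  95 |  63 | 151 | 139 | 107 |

Row 1: 119 + 87 + 75 + 143 + 131 = 555.
Row 2: 123 + 111 + 99 + 67 + 155 = 555.
Row 3: 147 + 71 + 103 + 91 + 79 = 491.
Row 4: 135 + 159 + 127 + 115 + 83 = 619.
Row 5: 95 + 63 + 151 + 139 + 107 = 555.
Column 1: 119 + 123 + 147 + 135 + 95 = 619.
Column 2: 87 + 111 + 71 + 159 + 63 = 491.
Column 3: 75 + 99 + 103 + 127 + 151 = 555.
Column 4: 143 + 67 + 91 + 115 + 139 = 555.
Column 5: 131 + 155 + 79 + 83 + 107 = 555.
Main diagonal: 119 + 111 + 103 + 115 + 107 = 555.
Anti-diagonal: 131 + 67 + 103 + 159 + 95 = 555.

No — row 4 sums to 619 but row 5 sums to 555.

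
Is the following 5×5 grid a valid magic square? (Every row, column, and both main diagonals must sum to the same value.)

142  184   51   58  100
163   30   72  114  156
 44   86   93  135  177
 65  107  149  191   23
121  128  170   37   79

Row 1: 142 + 184 + 51 + 58 + 100 = 535.
Row 2: 163 + 30 + 72 + 114 + 156 = 535.
Row 3: 44 + 86 + 93 + 135 + 177 = 535.
Row 4: 65 + 107 + 149 + 191 + 23 = 535.
Row 5: 121 + 128 + 170 + 37 + 79 = 535.
Column 1: 142 + 163 + 44 + 65 + 121 = 535.
Column 2: 184 + 30 + 86 + 107 + 128 = 535.
Column 3: 51 + 72 + 93 + 149 + 170 = 535.
Column 4: 58 + 114 + 135 + 191 + 37 = 535.
Column 5: 100 + 156 + 177 + 23 + 79 = 535.
Main diagonal: 142 + 30 + 93 + 191 + 79 = 535.
Anti-diagonal: 100 + 114 + 93 + 107 + 121 = 535.
All lines sum to 535.

Yes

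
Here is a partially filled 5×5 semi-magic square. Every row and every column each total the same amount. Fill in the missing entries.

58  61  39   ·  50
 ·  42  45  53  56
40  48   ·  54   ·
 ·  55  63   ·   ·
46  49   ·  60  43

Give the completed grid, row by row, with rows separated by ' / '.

Column 2 is already complete: 61 + 42 + 48 + 55 + 49 = 255, so that is the magic constant.
Row 1 needs 255; the known cells sum to 208, so (1,4) = 47.
From row 2, 255 − (42 + 45 + 53 + 56) gives (2,1) = 59.
Row 5 needs 255; the known cells sum to 198, so (5,3) = 57.
Column 1: 58 + 59 + 40 + 46 + ? = 255, so (4,1) = 52.
Column 3 needs 255; the known cells sum to 204, so (3,3) = 51.
Using column 4: 47 + 53 + 54 + 60 + ? → (4,4) = 255 − 214 = 41.
Row 3 must total 255; the given cells sum to 193, so (3,5) = 62.
From row 4, 255 − (52 + 55 + 63 + 41) gives (4,5) = 44.

58 61 39 47 50 / 59 42 45 53 56 / 40 48 51 54 62 / 52 55 63 41 44 / 46 49 57 60 43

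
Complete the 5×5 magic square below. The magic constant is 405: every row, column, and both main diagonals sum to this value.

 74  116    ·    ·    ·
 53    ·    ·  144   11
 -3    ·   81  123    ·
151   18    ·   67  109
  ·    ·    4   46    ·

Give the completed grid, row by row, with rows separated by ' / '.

Row 4: 151 + 18 + 67 + 109 + ? = 405, so (4,3) = 60.
Column 1: 74 + 53 + (-3) + 151 + ? = 405, so (5,1) = 130.
Column 4: 144 + 123 + 67 + 46 + ? = 405, so (1,4) = 25.
The remaining cell in anti-diagonal is (1,5) = 405 − 373 = 32.
Using row 1: 74 + 116 + 25 + 32 + ? → (1,3) = 405 − 247 = 158.
Column 3: 158 + 81 + 60 + 4 + ? = 405, so (2,3) = 102.
Using row 2: 53 + 102 + 144 + 11 + ? → (2,2) = 405 − 310 = 95.
Main diagonal must total 405; the given cells sum to 317, so (5,5) = 88.
From row 5, 405 − (130 + 4 + 46 + 88) gives (5,2) = 137.
Column 2: 116 + 95 + 18 + 137 + ? = 405, so (3,2) = 39.
The remaining cell in column 5 is (3,5) = 405 − 240 = 165.

74 116 158 25 32 / 53 95 102 144 11 / -3 39 81 123 165 / 151 18 60 67 109 / 130 137 4 46 88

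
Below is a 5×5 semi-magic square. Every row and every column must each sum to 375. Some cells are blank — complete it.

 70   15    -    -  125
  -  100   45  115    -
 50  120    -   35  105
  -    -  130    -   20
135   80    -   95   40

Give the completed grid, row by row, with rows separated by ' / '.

Row 3 must total 375; the given cells sum to 310, so (3,3) = 65.
Using row 5: 135 + 80 + 95 + 40 + ? → (5,3) = 375 − 350 = 25.
From column 2, 375 − (15 + 100 + 120 + 80) gives (4,2) = 60.
From column 3, 375 − (45 + 65 + 130 + 25) gives (1,3) = 110.
The remaining cell in column 5 is (2,5) = 375 − 290 = 85.
Row 1 must total 375; the given cells sum to 320, so (1,4) = 55.
From row 2, 375 − (100 + 45 + 115 + 85) gives (2,1) = 30.
Column 1: 70 + 30 + 50 + 135 + ? = 375, so (4,1) = 90.
Column 4 must total 375; the given cells sum to 300, so (4,4) = 75.

70 15 110 55 125 / 30 100 45 115 85 / 50 120 65 35 105 / 90 60 130 75 20 / 135 80 25 95 40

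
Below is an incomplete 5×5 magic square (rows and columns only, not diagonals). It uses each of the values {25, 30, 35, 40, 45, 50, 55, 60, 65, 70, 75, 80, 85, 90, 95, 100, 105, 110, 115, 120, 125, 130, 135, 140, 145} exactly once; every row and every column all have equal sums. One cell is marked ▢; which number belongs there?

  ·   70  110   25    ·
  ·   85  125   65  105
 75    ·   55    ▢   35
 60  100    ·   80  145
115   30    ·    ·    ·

120

The 25 entries sum to 2125, so each line sums to 2125/5 = 425.
Row 2 needs 425; the known cells sum to 380, so (2,1) = 45.
Using row 4: 60 + 100 + 80 + 145 + ? → (4,3) = 425 − 385 = 40.
Column 1 needs 425; the known cells sum to 295, so (1,1) = 130.
Using column 2: 70 + 85 + 100 + 30 + ? → (3,2) = 425 − 285 = 140.
Column 3: 110 + 125 + 55 + 40 + ? = 425, so (5,3) = 95.
Using row 1: 130 + 70 + 110 + 25 + ? → (1,5) = 425 − 335 = 90.
Row 3 must total 425; the given cells sum to 305, so (3,4) = 120.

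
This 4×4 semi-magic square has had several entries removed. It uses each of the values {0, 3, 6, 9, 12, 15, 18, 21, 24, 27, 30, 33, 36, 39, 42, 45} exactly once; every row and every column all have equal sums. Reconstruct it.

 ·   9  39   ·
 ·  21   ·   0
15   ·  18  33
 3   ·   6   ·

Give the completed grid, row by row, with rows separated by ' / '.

The 16 entries sum to 360, so each line sums to 360/4 = 90.
The remaining cell in row 3 is (3,2) = 90 − 66 = 24.
Using column 2: 9 + 21 + 24 + ? → (4,2) = 90 − 54 = 36.
The remaining cell in column 3 is (2,3) = 90 − 63 = 27.
From row 2, 90 − (21 + 27 + 0) gives (2,1) = 42.
Using row 4: 3 + 36 + 6 + ? → (4,4) = 90 − 45 = 45.
The remaining cell in column 1 is (1,1) = 90 − 60 = 30.
The remaining cell in column 4 is (1,4) = 90 − 78 = 12.

30 9 39 12 / 42 21 27 0 / 15 24 18 33 / 3 36 6 45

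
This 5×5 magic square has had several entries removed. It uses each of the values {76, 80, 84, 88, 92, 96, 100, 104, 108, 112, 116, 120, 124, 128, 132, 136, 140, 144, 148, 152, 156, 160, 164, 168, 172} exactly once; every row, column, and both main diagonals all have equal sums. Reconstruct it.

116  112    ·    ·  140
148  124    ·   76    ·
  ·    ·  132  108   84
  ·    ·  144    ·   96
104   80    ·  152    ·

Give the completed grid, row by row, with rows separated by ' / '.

The 25 entries sum to 3100, so each line sums to 3100/5 = 620.
Using anti-diagonal: 140 + 76 + 132 + 104 + ? → (4,2) = 620 − 452 = 168.
From column 2, 620 − (112 + 124 + 168 + 80) gives (3,2) = 136.
From row 3, 620 − (136 + 132 + 108 + 84) gives (3,1) = 160.
Column 1: 116 + 148 + 160 + 104 + ? = 620, so (4,1) = 92.
Row 4: 92 + 168 + 144 + 96 + ? = 620, so (4,4) = 120.
Column 4 must total 620; the given cells sum to 456, so (1,4) = 164.
Main diagonal needs 620; the known cells sum to 492, so (5,5) = 128.
Row 1: 116 + 112 + 164 + 140 + ? = 620, so (1,3) = 88.
Using row 5: 104 + 80 + 152 + 128 + ? → (5,3) = 620 − 464 = 156.
Column 3 must total 620; the given cells sum to 520, so (2,3) = 100.
Using column 5: 140 + 84 + 96 + 128 + ? → (2,5) = 620 − 448 = 172.

116 112 88 164 140 / 148 124 100 76 172 / 160 136 132 108 84 / 92 168 144 120 96 / 104 80 156 152 128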